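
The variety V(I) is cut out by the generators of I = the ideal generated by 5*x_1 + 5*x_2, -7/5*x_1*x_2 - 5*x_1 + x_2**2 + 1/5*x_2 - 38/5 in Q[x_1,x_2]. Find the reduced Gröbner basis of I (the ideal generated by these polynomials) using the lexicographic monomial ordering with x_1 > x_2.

G = {x_1 + x_2, x_2**2 + 13/6*x_2 - 19/6}

f_1 = 5*x_1 + 5*x_2, LT = x_1.
f_2 = -7/5*x_1*x_2 - 5*x_1 + x_2**2 + 1/5*x_2 - 38/5, LT = x_1*x_2.

S(f_1,f_2): lcm = x_1*x_2. S = -25/7*x_1 + 12/7*x_2**2 + 1/7*x_2 - 38/7.
  reduce S modulo (f_1, f_2):
  remainder 12/7*x_2**2 + 26/7*x_2 - 38/7 ≠ 0; add g_3 = 12/7*x_2**2 + 26/7*x_2 - 38/7 to the basis.

The other S-polynomials (S(f_1,g_3), S(f_2,g_3)) all reduce to 0 modulo the current basis, so we have a Gröbner basis.
Inter-reduce: drop elements whose leading term is divisible by another's, tail-reduce, and make monic.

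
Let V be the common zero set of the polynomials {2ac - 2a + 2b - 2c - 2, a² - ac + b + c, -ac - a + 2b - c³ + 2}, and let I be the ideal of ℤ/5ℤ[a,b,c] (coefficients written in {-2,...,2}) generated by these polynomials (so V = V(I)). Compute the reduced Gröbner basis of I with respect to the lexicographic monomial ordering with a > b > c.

f_1 = 2ac - 2a + 2b - 2c - 2, LT = ac.
f_2 = a² - ac + b + c, LT = a².
f_3 = -ac - a + 2b - c³ + 2, LT = ac.

S(f_1,f_2): lcm = a²c. S = -a² + ab + ac² - ac - a - bc - c².
  leading term a²: subtract (-1)·f_2 from -a² + ab + ac² - ac - a - bc - c² → ab + ac² - 2ac - a - bc + b - c² + c
  leading term ab: no divisor's leading term divides it; move ab to the remainder.
  leading term ac²: subtract (-2c)·f_1 from ac² - 2ac - a - bc + b - c² + c → -ac - a - 2bc + b + 2c
  leading term ac: subtract (2)·f_1 from -ac - a - 2bc + b + 2c → -2a - 2bc + 2b + c - 1
  leading term a: no divisor's leading term divides it; move -2a to the remainder.
  leading term bc: no divisor's leading term divides it; move -2bc to the remainder.
  leading term b: no divisor's leading term divides it; move 2b to the remainder.
  leading term c: no divisor's leading term divides it; move c to the remainder.
  leading term 1: no divisor's leading term divides it; move -1 to the remainder.
  remainder ab - 2a - 2bc + 2b + c - 1 ≠ 0; add g_4 = ab - 2a - 2bc + 2b + c - 1 to the basis.

S(f_1,f_3): lcm = ac. S = -2a - 2b - c³ - c + 1.
  leading term a: no divisor's leading term divides it; move -2a to the remainder.
  leading term b: no divisor's leading term divides it; move -2b to the remainder.
  leading term c³: no divisor's leading term divides it; move -c³ to the remainder.
  leading term c: no divisor's leading term divides it; move -c to the remainder.
  leading term 1: no divisor's leading term divides it; move 1 to the remainder.
  remainder -2a - 2b - c³ - c + 1 ≠ 0; add g_5 = -2a - 2b - c³ - c + 1 to the basis.

S(f_2,f_3): lcm = a²c. S = -a² + 2ab - ac³ - ac² + 2a + bc + c².
  leading term a²: subtract (-1)·f_2 from -a² + 2ab - ac³ - ac² + 2a + bc + c² → 2ab - ac³ - ac² - ac + 2a + bc + b + c² + c
  leading term ab: subtract (2)·g_4 from 2ab - ac³ - ac² - ac + 2a + bc + b + c² + c → -ac³ - ac² - ac + a + 2b + c² - c + 2
  leading term ac³: subtract (2c²)·f_1 from -ac³ - ac² - ac + a + 2b + c² - c + 2 → -2ac² - ac + a + bc² + 2b - c³ - c + 2
  leading term ac²: subtract (-c)·f_1 from -2ac² - ac + a + bc² + 2b - c³ - c + 2 → 2ac + a + bc² + 2bc + 2b - c³ - 2c² + 2c + 2
  leading term ac: subtract (1)·f_1 from 2ac + a + bc² + 2bc + 2b - c³ - 2c² + 2c + 2 → -2a + bc² + 2bc - c³ - 2c² - c - 1
  leading term a: subtract (1)·g_5 from -2a + bc² + 2bc - c³ - 2c² - c - 1 → bc² + 2bc + 2b - 2c² - 2
  leading term bc²: no divisor's leading term divides it; move bc² to the remainder.
  leading term bc: no divisor's leading term divides it; move 2bc to the remainder.
  leading term b: no divisor's leading term divides it; move 2b to the remainder.
  leading term c²: no divisor's leading term divides it; move -2c² to the remainder.
  leading term 1: no divisor's leading term divides it; move -2 to the remainder.
  remainder bc² + 2bc + 2b - 2c² - 2 ≠ 0; add g_6 = bc² + 2bc + 2b - 2c² - 2 to the basis.

S(f_1,g_4): lcm = abc. S = -ab + 2ac + b² + 2bc² + 2bc - b - c² + c.
  leading term ab: subtract (-1)·g_4 from -ab + 2ac + b² + 2bc² + 2bc - b - c² + c → 2ac - 2a + b² + 2bc² + b - c² + 2c - 1
  leading term ac: subtract (1)·f_1 from 2ac - 2a + b² + 2bc² + b - c² + 2c - 1 → b² + 2bc² - b - c² - c + 1
  leading term b²: no divisor's leading term divides it; move b² to the remainder.
  leading term bc²: subtract (2)·g_6 from 2bc² - b - c² - c + 1 → bc - 2c² - c
  leading term bc: no divisor's leading term divides it; move bc to the remainder.
  leading term c²: no divisor's leading term divides it; move -2c² to the remainder.
  leading term c: no divisor's leading term divides it; move -c to the remainder.
  remainder b² + bc - 2c² - c ≠ 0; add g_7 = b² + bc - 2c² - c to the basis.

S(f_1,g_5): lcm = ac. S = -a - bc + b + 2c⁴ + 2c² + 2c - 1.
  leading term a: subtract (-2)·g_5 from -a - bc + b + 2c⁴ + 2c² + 2c - 1 → -bc + 2b + 2c⁴ - 2c³ + 2c² + 1
  leading term bc: no divisor's leading term divides it; move -bc to the remainder.
  leading term b: no divisor's leading term divides it; move 2b to the remainder.
  leading term c⁴: no divisor's leading term divides it; move 2c⁴ to the remainder.
  leading term c³: no divisor's leading term divides it; move -2c³ to the remainder.
  leading term c²: no divisor's leading term divides it; move 2c² to the remainder.
  leading term 1: no divisor's leading term divides it; move 1 to the remainder.
  remainder -bc + 2b + 2c⁴ - 2c³ + 2c² + 1 ≠ 0; add g_8 = -bc + 2b + 2c⁴ - 2c³ + 2c² + 1 to the basis.

S(g_6,g_8): lcm = bc². S = -bc + 2b + 2c⁵ - 2c⁴ + 2c³ - 2c² + c - 2.
  leading term bc: subtract (1)·g_8 from -bc + 2b + 2c⁵ - 2c⁴ + 2c³ - 2c² + c - 2 → 2c⁵ + c⁴ - c³ + c² + c + 2
  leading term c⁵: no divisor's leading term divides it; move 2c⁵ to the remainder.
  leading term c⁴: no divisor's leading term divides it; move c⁴ to the remainder.
  leading term c³: no divisor's leading term divides it; move -c³ to the remainder.
  leading term c²: no divisor's leading term divides it; move c² to the remainder.
  leading term c: no divisor's leading term divides it; move c to the remainder.
  leading term 1: no divisor's leading term divides it; move 2 to the remainder.
  remainder 2c⁵ + c⁴ - c³ + c² + c + 2 ≠ 0; add g_9 = 2c⁵ + c⁴ - c³ + c² + c + 2 to the basis.

The other S-polynomials (S(f_2,g_4), S(f_3,g_4), S(f_2,g_5), S(f_3,g_5), S(g_4,g_5), S(f_1,g_6), S(f_2,g_6), S(f_3,g_6), S(g_4,g_6), S(g_5,g_6), S(f_1,g_7), S(f_2,g_7), S(f_3,g_7), S(g_4,g_7), S(g_5,g_7), S(g_6,g_7), S(f_1,g_8), S(f_2,g_8), S(f_3,g_8), S(g_4,g_8), S(g_5,g_8), S(g_7,g_8), S(f_1,g_9), S(f_2,g_9), S(f_3,g_9), S(g_4,g_9), S(g_5,g_9), S(g_6,g_9), S(g_7,g_9), S(g_8,g_9)) all reduce to 0 modulo the current basis, so we have a Gröbner basis.
Inter-reduce: drop elements whose leading term is divisible by another's, tail-reduce, and make monic.

G = {a + b - 2c³ - 2c + 2, b² + 2b + 2c⁴ - 2c³ - c + 1, bc - 2b - 2c⁴ + 2c³ - 2c² - 1, c⁵ - 2c⁴ + 2c³ - 2c² - 2c + 1}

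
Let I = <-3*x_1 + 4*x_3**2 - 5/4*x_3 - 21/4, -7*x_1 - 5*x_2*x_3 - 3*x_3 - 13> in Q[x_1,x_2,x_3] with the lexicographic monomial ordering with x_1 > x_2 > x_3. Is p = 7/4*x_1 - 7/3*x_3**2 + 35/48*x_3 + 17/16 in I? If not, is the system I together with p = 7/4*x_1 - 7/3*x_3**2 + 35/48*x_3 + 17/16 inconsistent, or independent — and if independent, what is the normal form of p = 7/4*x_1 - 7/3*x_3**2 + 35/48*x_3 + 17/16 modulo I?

First compute the reduced Gröbner basis of I by Buchberger's algorithm.
f_1 = -3*x_1 + 4*x_3**2 - 5/4*x_3 - 21/4, LT = x_1.
f_2 = -7*x_1 - 5*x_2*x_3 - 3*x_3 - 13, LT = x_1.

S(f_1,f_2): lcm = x_1. S = -5/7*x_2*x_3 - 4/3*x_3**2 - 1/84*x_3 - 3/28.
  leading term x_2*x_3: no divisor's leading term divides it; move -5/7*x_2*x_3 to the remainder.
  leading term x_3**2: no divisor's leading term divides it; move -4/3*x_3**2 to the remainder.
  leading term x_3: no divisor's leading term divides it; move -1/84*x_3 to the remainder.
  leading term 1: no divisor's leading term divides it; move -3/28 to the remainder.
  remainder -5/7*x_2*x_3 - 4/3*x_3**2 - 1/84*x_3 - 3/28 ≠ 0; add h_3 = -5/7*x_2*x_3 - 4/3*x_3**2 - 1/84*x_3 - 3/28 to the basis.

The other S-polynomials (S(f_1,h_3), S(f_2,h_3)) all reduce to 0 modulo the current basis, so we have a Gröbner basis.
Inter-reduce: drop elements whose leading term is divisible by another's, tail-reduce, and make monic.
Reduced Gröbner basis: {x_1 - 4/3*x_3**2 + 5/12*x_3 + 7/4, x_2*x_3 + 28/15*x_3**2 + 1/60*x_3 + 3/20}.
Label its elements g_1 = x_1 - 4/3*x_3**2 + 5/12*x_3 + 7/4, g_2 = x_2*x_3 + 28/15*x_3**2 + 1/60*x_3 + 3/20.

Reduce p = 7/4*x_1 - 7/3*x_3**2 + 35/48*x_3 + 17/16 modulo G:
  leading term x_1: subtract (7/4)·g_1 from 7/4*x_1 - 7/3*x_3**2 + 35/48*x_3 + 17/16 → -2
  leading term 1: no divisor's leading term divides it; move -2 to the remainder.
  normal form = -2.
The normal form is nonzero, so p ∉ I. Since p minus its normal form lies in I, I + (p) = I + (r) where r = -2; decide whether this ideal is the whole ring.
Here r = -2 is a nonzero constant, hence a unit: 1 ∈ I + (p), the Gröbner basis of I + (p) is {1}, and the enlarged system has no common solution — adjoining p is inconsistent.

Ideal membership is decidable via reduction modulo a Gröbner basis.

Adjoining 7/4*x_1 - 7/3*x_3**2 + 35/48*x_3 + 17/16 makes the ideal the whole ring: the system is inconsistent.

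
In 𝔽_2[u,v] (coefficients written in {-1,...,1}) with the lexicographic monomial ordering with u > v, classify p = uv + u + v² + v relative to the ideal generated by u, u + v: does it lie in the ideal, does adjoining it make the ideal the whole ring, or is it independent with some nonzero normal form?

First compute the reduced Gröbner basis of I by Buchberger's algorithm.
f_1 = u, LT = u.
f_2 = u + v, LT = u.

S(f_1,f_2): lcm = u. S = v.
  leading term v: no divisor's leading term divides it; move v to the remainder.
  remainder v ≠ 0; add h_3 = v to the basis.

The other S-polynomials (S(f_1,h_3), S(f_2,h_3)) all reduce to 0 modulo the current basis, so we have a Gröbner basis.
Inter-reduce: drop elements whose leading term is divisible by another's, tail-reduce, and make monic.
Reduced Gröbner basis: {u, v}.
Label its elements g_1 = u, g_2 = v.

Reduce p = uv + u + v² + v modulo G:
  leading term uv: subtract (v)·g_1 from uv + u + v² + v → u + v² + v
  leading term u: subtract (1)·g_1 from u + v² + v → v² + v
  leading term v²: subtract (v)·g_2 from v² + v → v
  leading term v: subtract (1)·g_2 from v → 0
  normal form = 0.
Since the normal form is 0, p ∈ I.

The remainder on division by a Gröbner basis is unique — it is the normal form.

uv + u + v² + v lies in I (it reduces to 0).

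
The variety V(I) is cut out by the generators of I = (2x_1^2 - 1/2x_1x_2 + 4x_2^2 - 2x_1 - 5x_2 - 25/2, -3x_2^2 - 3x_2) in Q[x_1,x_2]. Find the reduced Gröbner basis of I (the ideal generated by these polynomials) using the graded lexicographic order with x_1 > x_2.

G = {x_1^2 - 1/4x_1x_2 - x_1 - 9/2x_2 - 25/4, x_2^2 + x_2}

f_1 = 2x_1^2 - 1/2x_1x_2 + 4x_2^2 - 2x_1 - 5x_2 - 25/2, LT = x_1^2.
f_2 = -3x_2^2 - 3x_2, LT = x_2^2.

The S-polynomials (S(f_1,f_2)) all reduce to 0 modulo the current basis, so we have a Gröbner basis.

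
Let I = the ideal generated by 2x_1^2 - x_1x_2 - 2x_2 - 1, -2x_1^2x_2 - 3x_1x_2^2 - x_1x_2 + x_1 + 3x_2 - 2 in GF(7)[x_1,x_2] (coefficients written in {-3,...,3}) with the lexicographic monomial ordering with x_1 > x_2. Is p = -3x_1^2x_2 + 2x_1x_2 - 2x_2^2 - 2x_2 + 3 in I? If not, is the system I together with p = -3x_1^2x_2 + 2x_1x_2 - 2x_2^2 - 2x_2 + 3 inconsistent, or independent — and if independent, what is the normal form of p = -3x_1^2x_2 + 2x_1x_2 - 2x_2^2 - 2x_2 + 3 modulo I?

-3x_1^2x_2 + 2x_1x_2 - 2x_2^2 - 2x_2 + 3 is independent of I; its normal form modulo I is -x_2^4 + 2x_2^3 + 2x_2^2 + 2x_2 + 3.

First compute the reduced Gröbner basis of I by Buchberger's algorithm.
f_1 = 2x_1^2 - x_1x_2 - 2x_2 - 1, LT = x_1^2.
f_2 = -2x_1^2x_2 - 3x_1x_2^2 - x_1x_2 + x_1 + 3x_2 - 2, LT = x_1^2x_2.

S(f_1,f_2): lcm = x_1^2x_2. S = -2x_1x_2^2 + 3x_1x_2 - 3x_1 - x_2^2 + x_2 - 1.
  reduce S modulo (f_1, f_2):
  remainder -2x_1x_2^2 + 3x_1x_2 - 3x_1 - x_2^2 + x_2 - 1 ≠ 0; add h_3 = -2x_1x_2^2 + 3x_1x_2 - 3x_1 - x_2^2 + x_2 - 1 to the basis.

S(f_1,h_3): lcm = x_1^2x_2^2. S = -2x_1^2x_2 + 2x_1^2 + 3x_1x_2^3 + 3x_1x_2^2 - 3x_1x_2 + 3x_1 - x_2^3 + 3x_2^2.
  reduce S modulo (f_1, f_2, h_3):
  remainder -2x_1x_2 + 2x_1 + x_2^3 + x_2^2 + x_2 + 3 ≠ 0; add h_4 = -2x_1x_2 + 2x_1 + x_2^3 + x_2^2 + x_2 + 3 to the basis.

S(h_3,h_4): lcm = x_1x_2^2. S = 3x_1x_2 - 2x_1 - 3x_2^4 - 3x_2^3 + x_2^2 + x_2 - 3.
  reduce S modulo (f_1, f_2, h_3, h_4):
  remainder x_1 - 3x_2^4 + 2x_2^3 - x_2^2 - x_2 - 2 ≠ 0; add h_5 = x_1 - 3x_2^4 + 2x_2^3 - x_2^2 - x_2 - 2 to the basis.

S(f_2,h_5): lcm = x_1^2x_2. S = 3x_1x_2^5 - 2x_1x_2^4 + x_1x_2^3 - x_1x_2^2 - x_1x_2 + 3x_1 + 2x_2 + 1.
  reduce S modulo (f_1, f_2, h_3, h_4, h_5):
  remainder 2x_2^5 - x_2^4 - 3x_2^3 + 2x_2^2 - 2x_2 ≠ 0; add h_6 = 2x_2^5 - x_2^4 - 3x_2^3 + 2x_2^2 - 2x_2 to the basis.

The other S-polynomials (S(f_2,h_3), S(f_1,h_4), S(f_2,h_4), S(f_1,h_5), S(h_3,h_5), S(h_4,h_5), S(f_1,h_6), S(f_2,h_6), S(h_3,h_6), S(h_4,h_6), S(h_5,h_6)) all reduce to 0 modulo the current basis, so we have a Gröbner basis.
Inter-reduce: drop elements whose leading term is divisible by another's, tail-reduce, and make monic.
Reduced Gröbner basis: {x_1 - 3x_2^4 + 2x_2^3 - x_2^2 - x_2 - 2, x_2^5 + 3x_2^4 + 2x_2^3 + x_2^2 - x_2}.
Label its elements g_1 = x_1 - 3x_2^4 + 2x_2^3 - x_2^2 - x_2 - 2, g_2 = x_2^5 + 3x_2^4 + 2x_2^3 + x_2^2 - x_2.

Reduce p = -3x_1^2x_2 + 2x_1x_2 - 2x_2^2 - 2x_2 + 3 modulo G:
  leading term x_1^2x_2: subtract (-3x_1x_2)·g_1 from -3x_1^2x_2 + 2x_1x_2 - 2x_2^2 - 2x_2 + 3 → -2x_1x_2^5 - x_1x_2^4 - 3x_1x_2^3 - 3x_1x_2^2 + 3x_1x_2 - 2x_2^2 - 2x_2 + 3
  leading term x_1x_2^5: subtract (-2x_2^5)·g_1 from -2x_1x_2^5 - x_1x_2^4 - 3x_1x_2^3 - 3x_1x_2^2 + 3x_1x_2 - 2x_2^2 - 2x_2 + 3 → -x_1x_2^4 - 3x_1x_2^3 - 3x_1x_2^2 + 3x_1x_2 + x_2^9 - 3x_2^8 - 2x_2^7 - 2x_2^6 + 3x_2^5 - 2x_2^2 - 2x_2 + 3
  leading term x_1x_2^4: subtract (-x_2^4)·g_1 from -x_1x_2^4 - 3x_1x_2^3 - 3x_1x_2^2 + 3x_1x_2 + x_2^9 - 3x_2^8 - 2x_2^7 - 2x_2^6 + 3x_2^5 - 2x_2^2 - 2x_2 + 3 → -3x_1x_2^3 - 3x_1x_2^2 + 3x_1x_2 + x_2^9 + x_2^8 - 3x_2^6 + 2x_2^5 - 2x_2^4 - 2x_2^2 - 2x_2 + 3
  leading term x_1x_2^3: subtract (-3x_2^3)·g_1 from -3x_1x_2^3 - 3x_1x_2^2 + 3x_1x_2 + x_2^9 + x_2^8 - 3x_2^6 + 2x_2^5 - 2x_2^4 - 2x_2^2 - 2x_2 + 3 → -3x_1x_2^2 + 3x_1x_2 + x_2^9 + x_2^8 - 2x_2^7 + 3x_2^6 - x_2^5 + 2x_2^4 + x_2^3 - 2x_2^2 - 2x_2 + 3
  leading term x_1x_2^2: subtract (-3x_2^2)·g_1 from -3x_1x_2^2 + 3x_1x_2 + x_2^9 + x_2^8 - 2x_2^7 + 3x_2^6 - x_2^5 + 2x_2^4 + x_2^3 - 2x_2^2 - 2x_2 + 3 → 3x_1x_2 + x_2^9 + x_2^8 - 2x_2^7 + x_2^6 - 2x_2^5 - x_2^4 - 2x_2^3 - x_2^2 - 2x_2 + 3
  leading term x_1x_2: subtract (3x_2)·g_1 from 3x_1x_2 + x_2^9 + x_2^8 - 2x_2^7 + x_2^6 - 2x_2^5 - x_2^4 - 2x_2^3 - x_2^2 - 2x_2 + 3 → x_2^9 + x_2^8 - 2x_2^7 + x_2^6 + x_2^3 + 2x_2^2 - 3x_2 + 3
  leading term x_2^9: subtract (x_2^4)·g_2 from x_2^9 + x_2^8 - 2x_2^7 + x_2^6 + x_2^3 + 2x_2^2 - 3x_2 + 3 → -2x_2^8 + 3x_2^7 + x_2^5 + x_2^3 + 2x_2^2 - 3x_2 + 3
  leading term x_2^8: subtract (-2x_2^3)·g_2 from -2x_2^8 + 3x_2^7 + x_2^5 + x_2^3 + 2x_2^2 - 3x_2 + 3 → 2x_2^7 - 3x_2^6 + 3x_2^5 - 2x_2^4 + x_2^3 + 2x_2^2 - 3x_2 + 3
  leading term x_2^7: subtract (2x_2^2)·g_2 from 2x_2^7 - 3x_2^6 + 3x_2^5 - 2x_2^4 + x_2^3 + 2x_2^2 - 3x_2 + 3 → -2x_2^6 - x_2^5 + 3x_2^4 + 3x_2^3 + 2x_2^2 - 3x_2 + 3
  leading term x_2^6: subtract (-2x_2)·g_2 from -2x_2^6 - x_2^5 + 3x_2^4 + 3x_2^3 + 2x_2^2 - 3x_2 + 3 → -2x_2^5 - 2x_2^3 - 3x_2 + 3
  leading term x_2^5: subtract (-2)·g_2 from -2x_2^5 - 2x_2^3 - 3x_2 + 3 → -x_2^4 + 2x_2^3 + 2x_2^2 + 2x_2 + 3
  leading term x_2^4: no divisor's leading term divides it; move -x_2^4 to the remainder.
  leading term x_2^3: no divisor's leading term divides it; move 2x_2^3 to the remainder.
  leading term x_2^2: no divisor's leading term divides it; move 2x_2^2 to the remainder.
  leading term x_2: no divisor's leading term divides it; move 2x_2 to the remainder.
  leading term 1: no divisor's leading term divides it; move 3 to the remainder.
  normal form = -x_2^4 + 2x_2^3 + 2x_2^2 + 2x_2 + 3.
The normal form is nonzero, so p ∉ I. Since p minus its normal form lies in I, I + (p) = I + (r) where r = -x_2^4 + 2x_2^3 + 2x_2^2 + 2x_2 + 3; decide whether this ideal is the whole ring.
Run Buchberger on G together with r (pairs among the g_i already reduce to 0 since G is a Gröbner basis):
g_1 = x_1 - 3x_2^4 + 2x_2^3 - x_2^2 - x_2 - 2, LT = x_1.
g_2 = x_2^5 + 3x_2^4 + 2x_2^3 + x_2^2 - x_2, LT = x_2^5.
r = -x_2^4 + 2x_2^3 + 2x_2^2 + 2x_2 + 3, LT = x_2^4.

S(g_2,r): lcm = x_2^5. S = -2x_2^4 - 3x_2^3 + 3x_2^2 + 2x_2.
  reduce S modulo (g_1, g_2, r):
  remainder -x_2^2 - 2x_2 + 1 ≠ 0; add m_4 = -x_2^2 - 2x_2 + 1 to the basis.

S(g_2,m_4): lcm = x_2^5. S = x_2^4 + 3x_2^3 + x_2^2 - x_2.
  reduce S modulo (g_1, g_2, r, m_4):
  remainder -x_2 + 3 ≠ 0; add m_5 = -x_2 + 3 to the basis.

The other S-polynomials (S(g_1,g_2), S(g_1,r), S(g_1,m_4), S(r,m_4), S(g_1,m_5), S(g_2,m_5), S(r,m_5), S(m_4,m_5)) all reduce to 0 modulo the current basis, so we have a Gröbner basis.
Inter-reduce: drop elements whose leading term is divisible by another's, tail-reduce, and make monic.
Reduced Gröbner basis: {x_1, x_2 - 3}.
The reduced Gröbner basis of I + (p) is {x_1, x_2 - 3} ≠ {1}, a proper ideal, so the enlarged system stays consistent: p is independent of I, with normal form -x_2^4 + 2x_2^3 + 2x_2^2 + 2x_2 + 3.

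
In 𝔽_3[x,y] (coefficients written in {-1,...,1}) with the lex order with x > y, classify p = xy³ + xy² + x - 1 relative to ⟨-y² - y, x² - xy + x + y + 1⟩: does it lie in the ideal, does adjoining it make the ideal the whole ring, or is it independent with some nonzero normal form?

First compute the reduced Gröbner basis of I by Buchberger's algorithm.
f_1 = -y² - y, LT = y².
f_2 = x² - xy + x + y + 1, LT = x².

The S-polynomials (S(f_1,f_2)) all reduce to 0 modulo the current basis, so we have a Gröbner basis.
Inter-reduce: drop elements whose leading term is divisible by another's, tail-reduce, and make monic.
Reduced Gröbner basis: {x² - xy + x + y + 1, y² + y}.
Label its elements g_1 = x² - xy + x + y + 1, g_2 = y² + y.

Reduce p = xy³ + xy² + x - 1 modulo G:
  leading term xy³: subtract (xy)·g_2 from xy³ + xy² + x - 1 → x - 1
  leading term x: no divisor's leading term divides it; move x to the remainder.
  leading term 1: no divisor's leading term divides it; move -1 to the remainder.
  normal form = x - 1.
The normal form is nonzero, so p ∉ I. Since p minus its normal form lies in I, I + (p) = I + (r) where r = x - 1; decide whether this ideal is the whole ring.
Run Buchberger on G together with r (pairs among the g_i already reduce to 0 since G is a Gröbner basis):
g_1 = x² - xy + x + y + 1, LT = x².
g_2 = y² + y, LT = y².
r = x - 1, LT = x.

The S-polynomials (S(g_1,g_2), S(g_1,r), S(g_2,r)) all reduce to 0 modulo the current basis, so we have a Gröbner basis.
Inter-reduce: drop elements whose leading term is divisible by another's, tail-reduce, and make monic.
Reduced Gröbner basis: {x - 1, y² + y}.
The reduced Gröbner basis of I + (p) is {x - 1, y² + y} ≠ {1}, a proper ideal, so the enlarged system stays consistent: p is independent of I, with normal form x - 1.

Ideal membership is decidable via reduction modulo a Gröbner basis.

xy³ + xy² + x - 1 is independent of I; its normal form modulo I is x - 1.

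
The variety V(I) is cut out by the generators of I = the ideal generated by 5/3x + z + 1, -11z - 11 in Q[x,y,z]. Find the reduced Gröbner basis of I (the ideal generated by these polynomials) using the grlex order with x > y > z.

f_1 = 5/3x + z + 1, LT = x.
f_2 = -11z - 11, LT = z.

The S-polynomials (S(f_1,f_2)) all reduce to 0 modulo the current basis, so we have a Gröbner basis.

G = {x, z + 1}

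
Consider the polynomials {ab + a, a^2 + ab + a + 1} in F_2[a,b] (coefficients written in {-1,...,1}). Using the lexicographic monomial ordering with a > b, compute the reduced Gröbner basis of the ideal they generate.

f_1 = ab + a, LT = ab.
f_2 = a^2 + ab + a + 1, LT = a^2.

S(f_1,f_2): lcm = a^2b. S = a^2 + ab^2 + ab + b.
  leading term a^2: subtract (1)·f_2 from a^2 + ab^2 + ab + b → ab^2 + a + b + 1
  leading term ab^2: subtract (b)·f_1 from ab^2 + a + b + 1 → ab + a + b + 1
  leading term ab: subtract (1)·f_1 from ab + a + b + 1 → b + 1
  leading term b: no divisor's leading term divides it; move b to the remainder.
  leading term 1: no divisor's leading term divides it; move 1 to the remainder.
  remainder b + 1 ≠ 0; add g_3 = b + 1 to the basis.

The other S-polynomials (S(f_1,g_3), S(f_2,g_3)) all reduce to 0 modulo the current basis, so we have a Gröbner basis.
Inter-reduce: drop elements whose leading term is divisible by another's, tail-reduce, and make monic.

G = {a^2 + 1, b + 1}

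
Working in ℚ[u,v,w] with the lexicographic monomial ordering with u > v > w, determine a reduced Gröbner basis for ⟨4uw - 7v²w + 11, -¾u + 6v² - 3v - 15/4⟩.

G = {u - 8v² + 4v + 5, v²w - 16/25vw - ⅘w + 11/25}

f_1 = 4uw - 7v²w + 11, LT = uw.
f_2 = -¾u + 6v² - 3v - 15/4, LT = u.

S(f_1,f_2): lcm = uw. S = 25/4v²w - 4vw - 5w + 11/4.
  leading term v²w: no divisor's leading term divides it; move 25/4v²w to the remainder.
  leading term vw: no divisor's leading term divides it; move -4vw to the remainder.
  leading term w: no divisor's leading term divides it; move -5w to the remainder.
  leading term 1: no divisor's leading term divides it; move 11/4 to the remainder.
  remainder 25/4v²w - 4vw - 5w + 11/4 ≠ 0; add g_3 = 25/4v²w - 4vw - 5w + 11/4 to the basis.

The other S-polynomials (S(f_1,g_3), S(f_2,g_3)) all reduce to 0 modulo the current basis, so we have a Gröbner basis.
Inter-reduce: drop elements whose leading term is divisible by another's, tail-reduce, and make monic.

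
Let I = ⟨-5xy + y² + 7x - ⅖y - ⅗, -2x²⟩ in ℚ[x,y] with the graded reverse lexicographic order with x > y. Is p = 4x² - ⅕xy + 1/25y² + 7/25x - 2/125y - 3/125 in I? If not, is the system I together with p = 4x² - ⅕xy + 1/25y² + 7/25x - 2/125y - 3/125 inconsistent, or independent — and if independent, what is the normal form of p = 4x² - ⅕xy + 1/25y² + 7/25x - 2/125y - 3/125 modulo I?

4x² - ⅕xy + 1/25y² + 7/25x - 2/125y - 3/125 lies in I (it reduces to 0).

First compute the reduced Gröbner basis of I by Buchberger's algorithm.
f_1 = -5xy + y² + 7x - ⅖y - ⅗, LT = xy.
f_2 = -2x², LT = x².

S(f_1,f_2): lcm = x²y. S = -⅕xy² - 7/5x² + 2/25xy + 3/25x.
  leading term xy²: subtract (1/25y)·f_1 from -⅕xy² - 7/5x² + 2/25xy + 3/25x → -1/25y³ - 7/5x² - ⅕xy + 2/125y² + 3/25x + 3/125y
  leading term y³: no divisor's leading term divides it; move -1/25y³ to the remainder.
  leading term x²: subtract (7/10)·f_2 from -7/5x² - ⅕xy + 2/125y² + 3/25x + 3/125y → -⅕xy + 2/125y² + 3/25x + 3/125y
  leading term xy: subtract (1/25)·f_1 from -⅕xy + 2/125y² + 3/25x + 3/125y → -3/125y² - 4/25x + 1/25y + 3/125
  leading term y²: no divisor's leading term divides it; move -3/125y² to the remainder.
  leading term x: no divisor's leading term divides it; move -4/25x to the remainder.
  leading term y: no divisor's leading term divides it; move 1/25y to the remainder.
  leading term 1: no divisor's leading term divides it; move 3/125 to the remainder.
  remainder -1/25y³ - 3/125y² - 4/25x + 1/25y + 3/125 ≠ 0; add h_3 = -1/25y³ - 3/125y² - 4/25x + 1/25y + 3/125 to the basis.

The other S-polynomials (S(f_1,h_3), S(f_2,h_3)) all reduce to 0 modulo the current basis, so we have a Gröbner basis.
Inter-reduce: drop elements whose leading term is divisible by another's, tail-reduce, and make monic.
Reduced Gröbner basis: {y³ + ⅗y² + 4x - y - ⅗, x², xy - ⅕y² - 7/5x + 2/25y + 3/25}.
Label its elements g_1 = y³ + ⅗y² + 4x - y - ⅗, g_2 = x², g_3 = xy - ⅕y² - 7/5x + 2/25y + 3/25.

Reduce p = 4x² - ⅕xy + 1/25y² + 7/25x - 2/125y - 3/125 modulo G:
  leading term x²: subtract (4)·g_2 from 4x² - ⅕xy + 1/25y² + 7/25x - 2/125y - 3/125 → -⅕xy + 1/25y² + 7/25x - 2/125y - 3/125
  leading term xy: subtract (-⅕)·g_3 from -⅕xy + 1/25y² + 7/25x - 2/125y - 3/125 → 0
  normal form = 0.
Since the normal form is 0, p ∈ I.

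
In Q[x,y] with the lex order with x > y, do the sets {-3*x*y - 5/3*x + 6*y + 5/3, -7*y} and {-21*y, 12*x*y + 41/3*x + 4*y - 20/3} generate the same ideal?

Two ideals are equal iff their reduced Gröbner bases coincide (the reduced basis is unique for a fixed ordering).
Buchberger on the first generating set:
f_1 = -3*x*y - 5/3*x + 6*y + 5/3, LT = x*y.
f_2 = -7*y, LT = y.

S(f_1,f_2): lcm = x*y. S = 5/9*x - 2*y - 5/9.
  reduce S modulo (f_1, f_2):
  remainder 5/9*x - 5/9 ≠ 0; add g_3 = 5/9*x - 5/9 to the basis.

The other S-polynomials (S(f_1,g_3), S(f_2,g_3)) all reduce to 0 modulo the current basis, so we have a Gröbner basis.
Inter-reduce: drop elements whose leading term is divisible by another's, tail-reduce, and make monic.
Reduced Gröbner basis: {x - 1, y}.

Buchberger on the second generating set:
h_1 = -21*y, LT = y.
h_2 = 12*x*y + 41/3*x + 4*y - 20/3, LT = x*y.

S(h_1,h_2): lcm = x*y. S = -41/36*x - 1/3*y + 5/9.
  reduce S modulo (h_1, h_2):
  remainder -41/36*x + 5/9 ≠ 0; add k_3 = -41/36*x + 5/9 to the basis.

The other S-polynomials (S(h_1,k_3), S(h_2,k_3)) all reduce to 0 modulo the current basis, so we have a Gröbner basis.
Inter-reduce: drop elements whose leading term is divisible by another's, tail-reduce, and make monic.
Reduced Gröbner basis: {x - 20/41, y}.

These differ, so the ideals are not equal.
The choice of monomial ordering does not affect the verdict — as long as both bases are computed under the same ordering, their equality decides ideal equality.

No, the ideals differ.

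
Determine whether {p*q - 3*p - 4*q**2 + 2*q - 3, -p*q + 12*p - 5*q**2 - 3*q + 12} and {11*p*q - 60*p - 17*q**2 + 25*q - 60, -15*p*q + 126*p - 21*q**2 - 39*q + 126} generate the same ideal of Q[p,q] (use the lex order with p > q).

Yes, the ideals are equal.

Two ideals are equal iff their reduced Gröbner bases coincide (the reduced basis is unique for a fixed ordering).
Buchberger on the first generating set:
f_1 = p*q - 3*p - 4*q**2 + 2*q - 3, LT = p*q.
f_2 = -p*q + 12*p - 5*q**2 - 3*q + 12, LT = p*q.

S(f_1,f_2): lcm = p*q. S = 9*p - 9*q**2 - q + 9.
  leading term p: no divisor's leading term divides it; move 9*p to the remainder.
  leading term q**2: no divisor's leading term divides it; move -9*q**2 to the remainder.
  leading term q: no divisor's leading term divides it; move -q to the remainder.
  leading term 1: no divisor's leading term divides it; move 9 to the remainder.
  remainder 9*p - 9*q**2 - q + 9 ≠ 0; add g_3 = 9*p - 9*q**2 - q + 9 to the basis.

S(f_1,g_3): lcm = p*q. S = -3*p + q**3 - 35/9*q**2 + q - 3.
  leading term p: subtract (-1/3)·g_3 from -3*p + q**3 - 35/9*q**2 + q - 3 → q**3 - 62/9*q**2 + 2/3*q
  leading term q**3: no divisor's leading term divides it; move q**3 to the remainder.
  leading term q**2: no divisor's leading term divides it; move -62/9*q**2 to the remainder.
  leading term q: no divisor's leading term divides it; move 2/3*q to the remainder.
  remainder q**3 - 62/9*q**2 + 2/3*q ≠ 0; add g_4 = q**3 - 62/9*q**2 + 2/3*q to the basis.

The other S-polynomials (S(f_2,g_3), S(f_1,g_4), S(f_2,g_4), S(g_3,g_4)) all reduce to 0 modulo the current basis, so we have a Gröbner basis.
Inter-reduce: drop elements whose leading term is divisible by another's, tail-reduce, and make monic.
Reduced Gröbner basis: {p - q**2 - 1/9*q + 1, q**3 - 62/9*q**2 + 2/3*q}.

Buchberger on the second generating set:
h_1 = 11*p*q - 60*p - 17*q**2 + 25*q - 60, LT = p*q.
h_2 = -15*p*q + 126*p - 21*q**2 - 39*q + 126, LT = p*q.

S(h_1,h_2): lcm = p*q. S = 162/55*p - 162/55*q**2 - 18/55*q + 162/55.
  leading term p: no divisor's leading term divides it; move 162/55*p to the remainder.
  leading term q**2: no divisor's leading term divides it; move -162/55*q**2 to the remainder.
  leading term q: no divisor's leading term divides it; move -18/55*q to the remainder.
  leading term 1: no divisor's leading term divides it; move 162/55 to the remainder.
  remainder 162/55*p - 162/55*q**2 - 18/55*q + 162/55 ≠ 0; add k_3 = 162/55*p - 162/55*q**2 - 18/55*q + 162/55 to the basis.

S(h_1,k_3): lcm = p*q. S = -60/11*p + q**3 - 142/99*q**2 + 14/11*q - 60/11.
  leading term p: subtract (-50/27)·k_3 from -60/11*p + q**3 - 142/99*q**2 + 14/11*q - 60/11 → q**3 - 62/9*q**2 + 2/3*q
  leading term q**3: no divisor's leading term divides it; move q**3 to the remainder.
  leading term q**2: no divisor's leading term divides it; move -62/9*q**2 to the remainder.
  leading term q: no divisor's leading term divides it; move 2/3*q to the remainder.
  remainder q**3 - 62/9*q**2 + 2/3*q ≠ 0; add k_4 = q**3 - 62/9*q**2 + 2/3*q to the basis.

The other S-polynomials (S(h_2,k_3), S(h_1,k_4), S(h_2,k_4), S(k_3,k_4)) all reduce to 0 modulo the current basis, so we have a Gröbner basis.
Inter-reduce: drop elements whose leading term is divisible by another's, tail-reduce, and make monic.
Reduced Gröbner basis: {p - q**2 - 1/9*q + 1, q**3 - 62/9*q**2 + 2/3*q}.

Same reduced basis, so the two generating sets span the same ideal.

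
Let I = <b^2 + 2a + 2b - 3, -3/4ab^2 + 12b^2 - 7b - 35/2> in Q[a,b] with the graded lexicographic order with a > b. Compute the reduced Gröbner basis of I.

G = {a^2 + ab - 35/2a - 62/3b + 37/3, b^2 + 2a + 2b - 3}

f_1 = b^2 + 2a + 2b - 3, LT = b^2.
f_2 = -3/4ab^2 + 12b^2 - 7b - 35/2, LT = ab^2.

S(f_1,f_2): lcm = ab^2. S = 2a^2 + 2ab + 16b^2 - 3a - 28/3b - 70/3.
  reduce S modulo (f_1, f_2):
  remainder 2a^2 + 2ab - 35a - 124/3b + 74/3 ≠ 0; add g_3 = 2a^2 + 2ab - 35a - 124/3b + 74/3 to the basis.

The other S-polynomials (S(f_1,g_3), S(f_2,g_3)) all reduce to 0 modulo the current basis, so we have a Gröbner basis.
Inter-reduce: drop elements whose leading term is divisible by another's, tail-reduce, and make monic.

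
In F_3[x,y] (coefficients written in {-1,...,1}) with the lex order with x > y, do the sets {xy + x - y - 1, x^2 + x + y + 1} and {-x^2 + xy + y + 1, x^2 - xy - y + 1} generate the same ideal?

No, the ideals differ.

For a fixed monomial order, each ideal has a unique reduced Gröbner basis; comparing bases decides equality.
Buchberger on the first generating set:
f_1 = xy + x - y - 1, LT = xy.
f_2 = x^2 + x + y + 1, LT = x^2.

S(f_1,f_2): lcm = x^2y. S = x^2 + xy - x - y^2 - y.
  leading term x^2: subtract (1)·f_2 from x^2 + xy - x - y^2 - y → xy + x - y^2 + y - 1
  leading term xy: subtract (1)·f_1 from xy + x - y^2 + y - 1 → -y^2 - y
  leading term y^2: no divisor's leading term divides it; move -y^2 to the remainder.
  leading term y: no divisor's leading term divides it; move -y to the remainder.
  remainder -y^2 - y ≠ 0; add g_3 = -y^2 - y to the basis.

S(f_1,g_3): lcm = xy^2. S = -y^2 - y.
  leading term y^2: subtract (1)·g_3 from -y^2 - y → 0
  remainder 0.

S(f_2,g_3): leading monomials are coprime, so the S-polynomial reduces to 0 (Buchberger's first criterion).
Every S-polynomial of the final basis reduces to 0, so we have a Gröbner basis.
Inter-reduce: drop elements whose leading term is divisible by another's, tail-reduce, and make monic.
Reduced Gröbner basis: {x^2 + x + y + 1, xy + x - y - 1, y^2 + y}.

Buchberger on the second generating set:
h_1 = -x^2 + xy + y + 1, LT = x^2.
h_2 = x^2 - xy - y + 1, LT = x^2.

S(h_1,h_2): lcm = x^2. S = 1.
  leading term 1: no divisor's leading term divides it; move 1 to the remainder.
  remainder 1 ≠ 0; add k_3 = 1 to the basis.

S(h_1,k_3): leading monomials are coprime, so the S-polynomial reduces to 0 (Buchberger's first criterion).
S(h_2,k_3): leading monomials are coprime, so the S-polynomial reduces to 0 (Buchberger's first criterion).
Every S-polynomial of the final basis reduces to 0, so we have a Gröbner basis.
Inter-reduce: drop elements whose leading term is divisible by another's, tail-reduce, and make monic.
Reduced Gröbner basis: {1}.

These differ, so the ideals are not equal.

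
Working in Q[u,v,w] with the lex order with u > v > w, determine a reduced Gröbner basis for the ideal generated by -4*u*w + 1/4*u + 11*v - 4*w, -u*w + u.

G = {u - 44/15*v + 16/15*w, v*w - v - 4/11*w**2 + 4/11*w}

f_1 = -4*u*w + 1/4*u + 11*v - 4*w, LT = u*w.
f_2 = -u*w + u, LT = u*w.

S(f_1,f_2): lcm = u*w. S = 15/16*u - 11/4*v + w.
  leading term u: no divisor's leading term divides it; move 15/16*u to the remainder.
  leading term v: no divisor's leading term divides it; move -11/4*v to the remainder.
  leading term w: no divisor's leading term divides it; move w to the remainder.
  remainder 15/16*u - 11/4*v + w ≠ 0; add g_3 = 15/16*u - 11/4*v + w to the basis.

S(f_1,g_3): lcm = u*w. S = -1/16*u + 44/15*v*w - 11/4*v - 16/15*w**2 + w.
  leading term u: subtract (-1/15)·g_3 from -1/16*u + 44/15*v*w - 11/4*v - 16/15*w**2 + w → 44/15*v*w - 44/15*v - 16/15*w**2 + 16/15*w
  leading term v*w: no divisor's leading term divides it; move 44/15*v*w to the remainder.
  leading term v: no divisor's leading term divides it; move -44/15*v to the remainder.
  leading term w**2: no divisor's leading term divides it; move -16/15*w**2 to the remainder.
  leading term w: no divisor's leading term divides it; move 16/15*w to the remainder.
  remainder 44/15*v*w - 44/15*v - 16/15*w**2 + 16/15*w ≠ 0; add g_4 = 44/15*v*w - 44/15*v - 16/15*w**2 + 16/15*w to the basis.

The other S-polynomials (S(f_2,g_3), S(f_1,g_4), S(f_2,g_4), S(g_3,g_4)) all reduce to 0 modulo the current basis, so we have a Gröbner basis.
Inter-reduce: drop elements whose leading term is divisible by another's, tail-reduce, and make monic.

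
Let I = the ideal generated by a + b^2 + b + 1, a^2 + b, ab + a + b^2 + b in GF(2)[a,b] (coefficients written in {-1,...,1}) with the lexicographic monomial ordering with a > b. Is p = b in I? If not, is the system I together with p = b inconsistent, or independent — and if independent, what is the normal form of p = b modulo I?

Adjoining b makes the ideal the whole ring: the system is inconsistent.

First compute the reduced Gröbner basis of I by Buchberger's algorithm.
f_1 = a + b^2 + b + 1, LT = a.
f_2 = a^2 + b, LT = a^2.
f_3 = ab + a + b^2 + b, LT = ab.

S(f_1,f_2): lcm = a^2. S = ab^2 + ab + a + b.
  leading term ab^2: subtract (b^2)·f_1 from ab^2 + ab + a + b → ab + a + b^4 + b^3 + b^2 + b
  leading term ab: subtract (b)·f_1 from ab + a + b^4 + b^3 + b^2 + b → a + b^4
  leading term a: subtract (1)·f_1 from a + b^4 → b^4 + b^2 + b + 1
  leading term b^4: no divisor's leading term divides it; move b^4 to the remainder.
  leading term b^2: no divisor's leading term divides it; move b^2 to the remainder.
  leading term b: no divisor's leading term divides it; move b to the remainder.
  leading term 1: no divisor's leading term divides it; move 1 to the remainder.
  remainder b^4 + b^2 + b + 1 ≠ 0; add h_4 = b^4 + b^2 + b + 1 to the basis.

S(f_1,f_3): lcm = ab. S = a + b^3.
  leading term a: subtract (1)·f_1 from a + b^3 → b^3 + b^2 + b + 1
  leading term b^3: no divisor's leading term divides it; move b^3 to the remainder.
  leading term b^2: no divisor's leading term divides it; move b^2 to the remainder.
  leading term b: no divisor's leading term divides it; move b to the remainder.
  leading term 1: no divisor's leading term divides it; move 1 to the remainder.
  remainder b^3 + b^2 + b + 1 ≠ 0; add h_5 = b^3 + b^2 + b + 1 to the basis.

S(f_2,f_3): lcm = a^2b. S = a^2 + ab^2 + ab + b^2.
  leading term a^2: subtract (a)·f_1 from a^2 + ab^2 + ab + b^2 → a + b^2
  leading term a: subtract (1)·f_1 from a + b^2 → b + 1
  leading term b: no divisor's leading term divides it; move b to the remainder.
  leading term 1: no divisor's leading term divides it; move 1 to the remainder.
  remainder b + 1 ≠ 0; add h_6 = b + 1 to the basis.

The other S-polynomials (S(f_1,h_4), S(f_2,h_4), S(f_3,h_4), S(f_1,h_5), S(f_2,h_5), S(f_3,h_5), S(h_4,h_5), S(f_1,h_6), S(f_2,h_6), S(f_3,h_6), S(h_4,h_6), S(h_5,h_6)) all reduce to 0 modulo the current basis, so we have a Gröbner basis.
Inter-reduce: drop elements whose leading term is divisible by another's, tail-reduce, and make monic.
Reduced Gröbner basis: {a + 1, b + 1}.
Label its elements g_1 = a + 1, g_2 = b + 1.

Reduce p = b modulo G:
  leading term b: subtract (1)·g_2 from b → 1
  leading term 1: no divisor's leading term divides it; move 1 to the remainder.
  normal form = 1.
The normal form is nonzero, so p ∉ I. Since p minus its normal form lies in I, I + (p) = I + (r) where r = 1; decide whether this ideal is the whole ring.
Here r = 1 is a nonzero constant, hence a unit: 1 ∈ I + (p), the Gröbner basis of I + (p) is {1}, and the enlarged system has no common solution — adjoining p is inconsistent.

The remainder on division by a Gröbner basis is unique — it is the normal form.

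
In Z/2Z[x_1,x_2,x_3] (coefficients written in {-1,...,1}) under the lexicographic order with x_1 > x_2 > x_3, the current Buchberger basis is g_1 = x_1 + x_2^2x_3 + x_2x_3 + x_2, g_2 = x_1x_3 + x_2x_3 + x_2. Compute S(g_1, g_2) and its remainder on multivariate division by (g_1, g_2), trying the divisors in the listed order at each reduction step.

lcm(LM(g_1), LM(g_2)) = x_1x_3.
S = (lcm/LT(g_1))·g_1 − (lcm/LT(g_2))·g_2 = x_2^2x_3^2 + x_2x_3^2 + x_2.
Reduce S modulo (g_1, g_2) in that order:
  leading term x_2^2x_3^2: no divisor's leading term divides it; move x_2^2x_3^2 to the remainder.
  leading term x_2x_3^2: no divisor's leading term divides it; move x_2x_3^2 to the remainder.
  leading term x_2: no divisor's leading term divides it; move x_2 to the remainder.
The remainder x_2^2x_3^2 + x_2x_3^2 + x_2 is nonzero, so it would be added as the next basis element.

S(g_1, g_2) = x_2^2x_3^2 + x_2x_3^2 + x_2; remainder on division = x_2^2x_3^2 + x_2x_3^2 + x_2.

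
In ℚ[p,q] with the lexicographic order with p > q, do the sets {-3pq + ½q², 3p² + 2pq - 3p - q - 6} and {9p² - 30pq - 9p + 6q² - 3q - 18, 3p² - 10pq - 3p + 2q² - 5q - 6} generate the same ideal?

Equality of ideals is decidable: compute both reduced Gröbner bases (unique for the ordering) and check whether they agree.
Buchberger on the first generating set:
f_1 = -3pq + ½q², LT = pq.
f_2 = 3p² + 2pq - 3p - q - 6, LT = p².

S(f_1,f_2): lcm = p²q. S = -⅚pq² + pq + ⅓q² + 2q.
  leading term pq²: subtract (5/18q)·f_1 from -⅚pq² + pq + ⅓q² + 2q → pq - 5/36q³ + ⅓q² + 2q
  leading term pq: subtract (-⅓)·f_1 from pq - 5/36q³ + ⅓q² + 2q → -5/36q³ + ½q² + 2q
  leading term q³: no divisor's leading term divides it; move -5/36q³ to the remainder.
  leading term q²: no divisor's leading term divides it; move ½q² to the remainder.
  leading term q: no divisor's leading term divides it; move 2q to the remainder.
  remainder -5/36q³ + ½q² + 2q ≠ 0; add g_3 = -5/36q³ + ½q² + 2q to the basis.

S(f_1,g_3): lcm = pq³. S = 18/5pq² + 72/5pq - ⅙q⁴.
  leading term pq²: subtract (-6/5q)·f_1 from 18/5pq² + 72/5pq - ⅙q⁴ → 72/5pq - ⅙q⁴ + ⅗q³
  leading term pq: subtract (-24/5)·f_1 from 72/5pq - ⅙q⁴ + ⅗q³ → -⅙q⁴ + ⅗q³ + 12/5q²
  leading term q⁴: subtract (6/5q)·g_3 from -⅙q⁴ + ⅗q³ + 12/5q² → 0
  remainder 0.

S(f_2,g_3): leading monomials are coprime, so the S-polynomial reduces to 0 (Buchberger's first criterion).
Every S-polynomial of the final basis reduces to 0, so we have a Gröbner basis.
Inter-reduce: drop elements whose leading term is divisible by another's, tail-reduce, and make monic.
Reduced Gröbner basis: {p² - p + 1/9q² - ⅓q - 2, pq - ⅙q², q³ - 18/5q² - 72/5q}.

Buchberger on the second generating set:
h_1 = 9p² - 30pq - 9p + 6q² - 3q - 18, LT = p².
h_2 = 3p² - 10pq - 3p + 2q² - 5q - 6, LT = p².

S(h_1,h_2): lcm = p². S = 4/3q.
  leading term q: no divisor's leading term divides it; move 4/3q to the remainder.
  remainder 4/3q ≠ 0; add k_3 = 4/3q to the basis.

S(h_1,k_3): leading monomials are coprime, so the S-polynomial reduces to 0 (Buchberger's first criterion).
S(h_2,k_3): leading monomials are coprime, so the S-polynomial reduces to 0 (Buchberger's first criterion).
Every S-polynomial of the final basis reduces to 0, so we have a Gröbner basis.
Inter-reduce: drop elements whose leading term is divisible by another's, tail-reduce, and make monic.
Reduced Gröbner basis: {p² - p - 2, q}.

These differ, so the ideals are not equal.

No, the ideals differ.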